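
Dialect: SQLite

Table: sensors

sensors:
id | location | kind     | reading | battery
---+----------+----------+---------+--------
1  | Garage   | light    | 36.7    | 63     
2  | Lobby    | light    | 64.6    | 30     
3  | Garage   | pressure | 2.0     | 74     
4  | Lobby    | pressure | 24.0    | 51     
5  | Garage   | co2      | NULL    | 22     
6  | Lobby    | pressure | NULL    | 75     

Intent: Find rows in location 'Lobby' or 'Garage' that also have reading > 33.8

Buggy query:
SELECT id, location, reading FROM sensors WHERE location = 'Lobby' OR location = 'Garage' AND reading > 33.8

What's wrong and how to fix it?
Bug: Without parentheses, AND is evaluated before OR, so the reading filter only applies to the 'Garage' branch

Fix: Group the OR with parentheses (or use IN), then AND the threshold

Corrected query:
SELECT id, location, reading FROM sensors WHERE (location = 'Lobby' OR location = 'Garage') AND reading > 33.8

Result:
id | location | reading
---+----------+--------
1  | Garage   | 36.7   
2  | Lobby    | 64.6   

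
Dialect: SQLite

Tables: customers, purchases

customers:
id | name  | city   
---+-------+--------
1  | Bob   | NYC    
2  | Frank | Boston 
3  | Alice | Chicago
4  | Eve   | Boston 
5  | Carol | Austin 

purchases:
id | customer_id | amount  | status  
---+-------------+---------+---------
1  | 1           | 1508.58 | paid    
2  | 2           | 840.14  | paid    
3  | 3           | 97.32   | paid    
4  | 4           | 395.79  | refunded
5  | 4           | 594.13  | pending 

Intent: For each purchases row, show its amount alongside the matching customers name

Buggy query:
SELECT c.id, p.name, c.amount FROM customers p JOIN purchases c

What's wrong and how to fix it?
Bug: JOIN with no ON clause produces a cartesian product; every purchases row pairs with every customers row

Fix: Specify the join condition linking the foreign key to the parent id

Corrected query:
SELECT c.id, p.name, c.amount FROM customers p JOIN purchases c ON c.customer_id = p.id

Result:
id | name  | amount 
---+-------+--------
1  | Bob   | 1508.58
2  | Frank | 840.14 
3  | Alice | 97.32  
4  | Eve   | 395.79 
5  | Eve   | 594.13 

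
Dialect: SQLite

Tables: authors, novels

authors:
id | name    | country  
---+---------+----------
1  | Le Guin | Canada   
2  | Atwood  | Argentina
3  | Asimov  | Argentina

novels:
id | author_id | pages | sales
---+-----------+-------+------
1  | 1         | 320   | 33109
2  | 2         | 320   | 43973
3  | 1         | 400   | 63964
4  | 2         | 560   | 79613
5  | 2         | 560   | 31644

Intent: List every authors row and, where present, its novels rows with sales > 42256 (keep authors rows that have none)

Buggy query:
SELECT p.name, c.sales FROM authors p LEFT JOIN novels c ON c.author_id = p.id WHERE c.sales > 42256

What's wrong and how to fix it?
Bug: A WHERE condition on the right-hand table after LEFT JOIN drops unmatched parents

Fix: Move the right-table condition into the ON clause so unmatched parents are kept

Corrected query:
SELECT p.name, c.sales FROM authors p LEFT JOIN novels c ON c.author_id = p.id AND c.sales > 42256

Result:
name    | sales
--------+------
Le Guin | 63964
Atwood  | 43973
Atwood  | 79613
Asimov  | NULL 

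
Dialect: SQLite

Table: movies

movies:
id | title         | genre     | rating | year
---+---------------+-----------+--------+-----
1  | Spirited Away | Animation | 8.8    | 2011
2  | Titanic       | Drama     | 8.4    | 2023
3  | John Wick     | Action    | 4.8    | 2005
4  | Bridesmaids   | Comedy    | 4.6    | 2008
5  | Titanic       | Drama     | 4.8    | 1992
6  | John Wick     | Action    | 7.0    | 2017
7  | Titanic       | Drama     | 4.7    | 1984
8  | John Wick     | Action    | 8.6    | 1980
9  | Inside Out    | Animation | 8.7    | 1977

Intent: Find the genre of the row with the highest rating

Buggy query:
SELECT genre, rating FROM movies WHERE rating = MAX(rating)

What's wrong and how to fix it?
Bug: MAX(rating) is an aggregate and cannot be used directly in WHERE

Fix: Use a subquery: WHERE rating = (SELECT MAX(rating) FROM movies)

Corrected query:
SELECT genre, rating FROM movies WHERE rating = (SELECT MAX(rating) FROM movies)

Result:
genre     | rating
----------+-------
Animation | 8.8   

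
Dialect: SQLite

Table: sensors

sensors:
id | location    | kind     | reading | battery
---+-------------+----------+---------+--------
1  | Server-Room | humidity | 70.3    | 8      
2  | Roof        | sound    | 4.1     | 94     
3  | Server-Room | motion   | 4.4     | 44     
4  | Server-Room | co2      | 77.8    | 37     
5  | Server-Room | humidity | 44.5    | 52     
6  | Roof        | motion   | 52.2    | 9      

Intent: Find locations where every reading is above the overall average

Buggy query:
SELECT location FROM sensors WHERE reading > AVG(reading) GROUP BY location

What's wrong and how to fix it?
Bug: AVG() is an aggregate; it can't sit directly in WHERE

Fix: Use a subquery for AVG and a HAVING MIN(...) filter so the condition holds for every row in the group

Corrected query:
SELECT location FROM sensors GROUP BY location HAVING MIN(reading) > (SELECT AVG(reading) FROM sensors)

Result:
(no rows)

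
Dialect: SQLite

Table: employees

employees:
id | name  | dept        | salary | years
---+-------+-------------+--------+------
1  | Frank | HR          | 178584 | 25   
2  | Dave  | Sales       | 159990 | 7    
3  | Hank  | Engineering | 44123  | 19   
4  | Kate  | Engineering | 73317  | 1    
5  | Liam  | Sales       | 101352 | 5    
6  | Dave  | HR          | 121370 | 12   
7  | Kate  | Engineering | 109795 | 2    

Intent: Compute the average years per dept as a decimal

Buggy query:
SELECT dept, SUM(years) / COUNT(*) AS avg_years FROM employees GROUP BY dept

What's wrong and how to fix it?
Bug: Both operands are integers, so '/' performs integer division and truncates

Fix: Multiply by 1.0 (or CAST to REAL) to force floating-point division

Corrected query:
SELECT dept, SUM(years) * 1.0 / COUNT(*) AS avg_years FROM employees GROUP BY dept

Result:
dept        | avg_years
------------+----------
Engineering | 7.333333 
HR          | 18.5     
Sales       | 6        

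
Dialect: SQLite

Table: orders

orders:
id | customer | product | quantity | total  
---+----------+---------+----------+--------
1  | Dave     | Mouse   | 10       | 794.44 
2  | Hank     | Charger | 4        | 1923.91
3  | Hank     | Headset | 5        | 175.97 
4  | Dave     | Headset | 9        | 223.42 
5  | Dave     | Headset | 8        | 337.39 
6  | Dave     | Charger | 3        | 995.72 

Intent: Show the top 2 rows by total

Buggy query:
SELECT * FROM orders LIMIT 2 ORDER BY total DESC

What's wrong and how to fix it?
Bug: LIMIT must come after ORDER BY

Fix: Sort with ORDER BY, then apply LIMIT

Corrected query:
SELECT * FROM orders ORDER BY total DESC LIMIT 2

Result:
id | customer | product | quantity | total  
---+----------+---------+----------+--------
2  | Hank     | Charger | 4        | 1923.91
6  | Dave     | Charger | 3        | 995.72 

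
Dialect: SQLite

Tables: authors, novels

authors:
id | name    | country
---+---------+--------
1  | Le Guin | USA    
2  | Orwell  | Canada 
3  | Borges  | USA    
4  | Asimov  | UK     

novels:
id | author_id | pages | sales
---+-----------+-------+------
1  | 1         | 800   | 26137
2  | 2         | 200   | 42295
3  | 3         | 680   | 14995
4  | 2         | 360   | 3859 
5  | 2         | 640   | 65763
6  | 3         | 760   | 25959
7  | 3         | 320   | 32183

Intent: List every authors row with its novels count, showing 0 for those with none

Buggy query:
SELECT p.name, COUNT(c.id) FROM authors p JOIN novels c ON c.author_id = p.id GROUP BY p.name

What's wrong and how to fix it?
Bug: An inner join excludes parents with zero children

Fix: Use LEFT JOIN so parents without children still appear (COUNT(c.id) gives 0)

Corrected query:
SELECT p.name, COUNT(c.id) FROM authors p LEFT JOIN novels c ON c.author_id = p.id GROUP BY p.name

Result:
name    | COUNT(c.id)
--------+------------
Asimov  | 0          
Borges  | 3          
Le Guin | 1          
Orwell  | 3          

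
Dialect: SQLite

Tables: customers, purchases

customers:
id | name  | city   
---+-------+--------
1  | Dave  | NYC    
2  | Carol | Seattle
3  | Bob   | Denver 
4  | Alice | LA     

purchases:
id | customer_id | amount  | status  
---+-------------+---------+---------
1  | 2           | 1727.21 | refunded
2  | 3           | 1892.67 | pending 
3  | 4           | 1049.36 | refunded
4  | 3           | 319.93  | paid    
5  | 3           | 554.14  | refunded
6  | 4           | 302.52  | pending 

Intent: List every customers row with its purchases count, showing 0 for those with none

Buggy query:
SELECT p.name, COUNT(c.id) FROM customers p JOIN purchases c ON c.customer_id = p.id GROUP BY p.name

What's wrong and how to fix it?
Bug: INNER JOIN drops customers rows that have no matching purchases rows

Fix: Switch to LEFT JOIN to retain unmatched parent rows

Corrected query:
SELECT p.name, COUNT(c.id) FROM customers p LEFT JOIN purchases c ON c.customer_id = p.id GROUP BY p.name

Result:
name  | COUNT(c.id)
------+------------
Alice | 2          
Bob   | 3          
Carol | 1          
Dave  | 0          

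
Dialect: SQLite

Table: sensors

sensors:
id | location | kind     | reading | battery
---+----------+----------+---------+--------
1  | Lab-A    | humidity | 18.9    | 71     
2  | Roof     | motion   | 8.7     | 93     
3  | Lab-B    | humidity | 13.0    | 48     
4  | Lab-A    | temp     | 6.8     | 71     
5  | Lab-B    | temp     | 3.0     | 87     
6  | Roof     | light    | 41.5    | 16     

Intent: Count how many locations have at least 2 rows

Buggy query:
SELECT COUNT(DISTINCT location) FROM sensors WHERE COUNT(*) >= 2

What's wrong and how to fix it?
Bug: COUNT(*) cannot appear in WHERE; the per-group count doesn't exist yet

Fix: Use a subquery that GROUPs and filters with HAVING, then count its rows

Corrected query:
SELECT COUNT(*) FROM (SELECT location FROM sensors GROUP BY location HAVING COUNT(*) >= 2)

Result:
COUNT(*)
--------
3       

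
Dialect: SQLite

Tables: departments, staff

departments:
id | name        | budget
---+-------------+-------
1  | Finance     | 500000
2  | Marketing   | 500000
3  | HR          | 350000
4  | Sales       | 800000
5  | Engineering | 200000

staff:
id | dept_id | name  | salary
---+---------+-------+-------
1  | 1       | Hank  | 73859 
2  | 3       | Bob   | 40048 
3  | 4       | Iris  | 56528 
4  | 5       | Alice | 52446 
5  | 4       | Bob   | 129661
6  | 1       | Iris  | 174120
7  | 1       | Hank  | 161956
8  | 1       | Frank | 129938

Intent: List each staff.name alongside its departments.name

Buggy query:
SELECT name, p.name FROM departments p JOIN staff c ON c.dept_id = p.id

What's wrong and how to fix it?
Bug: 'name' exists in both joined tables, so the database can't tell which one is meant

Fix: Prefix ambiguous columns with the table alias

Corrected query:
SELECT c.name, p.name FROM departments p JOIN staff c ON c.dept_id = p.id

Result:
name  | name       
------+------------
Hank  | Finance    
Bob   | HR         
Iris  | Sales      
Alice | Engineering
Bob   | Sales      
Iris  | Finance    
Hank  | Finance    
Frank | Finance    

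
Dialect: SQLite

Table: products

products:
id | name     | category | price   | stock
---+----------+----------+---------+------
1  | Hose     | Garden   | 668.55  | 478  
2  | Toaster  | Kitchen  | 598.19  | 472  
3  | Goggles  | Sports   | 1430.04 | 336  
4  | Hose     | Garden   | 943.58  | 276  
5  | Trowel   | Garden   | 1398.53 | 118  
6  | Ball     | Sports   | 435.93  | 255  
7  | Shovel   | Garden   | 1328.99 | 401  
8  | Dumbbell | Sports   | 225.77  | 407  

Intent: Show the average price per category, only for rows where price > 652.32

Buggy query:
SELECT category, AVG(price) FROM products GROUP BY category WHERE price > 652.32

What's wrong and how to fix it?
Bug: Row-level WHERE must come before GROUP BY in the clause order

Fix: Move the WHERE clause before GROUP BY

Corrected query:
SELECT category, AVG(price) FROM products WHERE price > 652.32 GROUP BY category

Result:
category | AVG(price)
---------+-----------
Garden   | 1084.9125 
Sports   | 1430.04   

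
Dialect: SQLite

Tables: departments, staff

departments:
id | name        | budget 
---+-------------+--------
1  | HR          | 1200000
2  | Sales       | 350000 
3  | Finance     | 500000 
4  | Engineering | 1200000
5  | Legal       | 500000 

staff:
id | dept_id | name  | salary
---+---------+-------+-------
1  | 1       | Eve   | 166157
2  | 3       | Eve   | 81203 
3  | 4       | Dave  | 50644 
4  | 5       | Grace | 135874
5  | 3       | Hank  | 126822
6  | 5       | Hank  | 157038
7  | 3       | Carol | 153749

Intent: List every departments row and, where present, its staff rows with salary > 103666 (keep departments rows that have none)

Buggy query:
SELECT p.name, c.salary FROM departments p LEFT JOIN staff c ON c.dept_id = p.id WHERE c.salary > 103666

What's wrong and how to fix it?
Bug: Filtering c.salary in WHERE discards the NULL rows produced by LEFT JOIN, turning it into an inner join

Fix: Put 'c.salary > 103666' in the JOIN's ON clause instead of WHERE

Corrected query:
SELECT p.name, c.salary FROM departments p LEFT JOIN staff c ON c.dept_id = p.id AND c.salary > 103666

Result:
name        | salary
------------+-------
HR          | 166157
Sales       | NULL  
Finance     | 126822
Finance     | 153749
Engineering | NULL  
Legal       | 135874
Legal       | 157038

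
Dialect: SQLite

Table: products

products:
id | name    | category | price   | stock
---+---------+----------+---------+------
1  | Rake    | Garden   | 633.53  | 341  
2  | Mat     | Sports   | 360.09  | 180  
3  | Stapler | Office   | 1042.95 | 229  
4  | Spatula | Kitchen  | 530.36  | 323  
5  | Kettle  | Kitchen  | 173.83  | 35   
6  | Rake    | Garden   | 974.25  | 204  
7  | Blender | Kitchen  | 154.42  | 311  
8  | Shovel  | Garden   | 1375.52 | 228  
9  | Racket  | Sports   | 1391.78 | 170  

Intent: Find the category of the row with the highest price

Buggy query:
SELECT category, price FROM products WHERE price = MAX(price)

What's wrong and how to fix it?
Bug: MAX(price) is an aggregate and cannot be used directly in WHERE

Fix: Wrap MAX in a scalar subquery so WHERE compares against a single value

Corrected query:
SELECT category, price FROM products WHERE price = (SELECT MAX(price) FROM products)

Result:
category | price  
---------+--------
Sports   | 1391.78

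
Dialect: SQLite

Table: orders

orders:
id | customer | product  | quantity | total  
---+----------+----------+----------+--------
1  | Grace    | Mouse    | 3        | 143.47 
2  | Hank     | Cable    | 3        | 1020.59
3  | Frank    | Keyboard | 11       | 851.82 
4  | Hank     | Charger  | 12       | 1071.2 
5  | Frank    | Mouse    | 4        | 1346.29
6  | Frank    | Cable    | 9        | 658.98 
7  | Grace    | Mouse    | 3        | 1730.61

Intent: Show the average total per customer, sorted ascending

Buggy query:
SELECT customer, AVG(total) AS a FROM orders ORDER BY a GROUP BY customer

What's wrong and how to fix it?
Bug: GROUP BY must precede ORDER BY

Fix: Reorder: SELECT … FROM … GROUP BY … ORDER BY …

Corrected query:
SELECT customer, AVG(total) AS a FROM orders GROUP BY customer ORDER BY a

Result:
customer | a         
---------+-----------
Grace    | 937.04    
Frank    | 952.363333
Hank     | 1045.895  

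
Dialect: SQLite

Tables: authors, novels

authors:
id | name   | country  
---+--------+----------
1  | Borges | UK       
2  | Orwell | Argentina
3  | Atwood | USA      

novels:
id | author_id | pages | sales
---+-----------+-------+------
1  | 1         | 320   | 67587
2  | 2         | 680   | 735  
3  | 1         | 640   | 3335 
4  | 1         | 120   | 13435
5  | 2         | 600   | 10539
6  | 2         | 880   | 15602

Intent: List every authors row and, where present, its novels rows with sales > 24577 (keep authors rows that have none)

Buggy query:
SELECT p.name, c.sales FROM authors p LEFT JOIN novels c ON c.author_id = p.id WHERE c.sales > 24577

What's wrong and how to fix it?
Bug: A WHERE condition on the right-hand table after LEFT JOIN drops unmatched parents

Fix: Put 'c.sales > 24577' in the JOIN's ON clause instead of WHERE

Corrected query:
SELECT p.name, c.sales FROM authors p LEFT JOIN novels c ON c.author_id = p.id AND c.sales > 24577

Result:
name   | sales
-------+------
Borges | 67587
Orwell | NULL 
Atwood | NULL 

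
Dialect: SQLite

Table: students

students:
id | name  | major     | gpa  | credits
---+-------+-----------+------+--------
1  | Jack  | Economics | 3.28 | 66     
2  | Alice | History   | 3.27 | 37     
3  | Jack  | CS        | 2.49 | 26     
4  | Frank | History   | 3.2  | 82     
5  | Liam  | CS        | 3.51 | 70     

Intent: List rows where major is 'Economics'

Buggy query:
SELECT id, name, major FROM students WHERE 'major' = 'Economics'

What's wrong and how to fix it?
Bug: 'major' in single quotes is a string literal, not the column; the comparison is literal-vs-literal and never true

Fix: Reference the column as major without single quotes

Corrected query:
SELECT id, name, major FROM students WHERE major = 'Economics'

Result:
id | name | major    
---+------+----------
1  | Jack | Economics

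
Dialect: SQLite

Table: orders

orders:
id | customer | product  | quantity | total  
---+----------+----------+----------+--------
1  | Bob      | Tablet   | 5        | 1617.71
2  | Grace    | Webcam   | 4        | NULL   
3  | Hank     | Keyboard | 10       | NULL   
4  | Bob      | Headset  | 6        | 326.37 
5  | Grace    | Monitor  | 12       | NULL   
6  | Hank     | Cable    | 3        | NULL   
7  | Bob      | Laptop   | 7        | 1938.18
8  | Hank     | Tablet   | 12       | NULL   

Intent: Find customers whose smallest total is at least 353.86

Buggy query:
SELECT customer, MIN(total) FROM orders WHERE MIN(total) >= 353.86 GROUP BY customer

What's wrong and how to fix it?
Bug: MIN() in WHERE is a misuse of aggregate

Fix: Use HAVING for the per-group MIN condition

Corrected query:
SELECT customer, MIN(total) FROM orders GROUP BY customer HAVING MIN(total) >= 353.86

Result:
(no rows)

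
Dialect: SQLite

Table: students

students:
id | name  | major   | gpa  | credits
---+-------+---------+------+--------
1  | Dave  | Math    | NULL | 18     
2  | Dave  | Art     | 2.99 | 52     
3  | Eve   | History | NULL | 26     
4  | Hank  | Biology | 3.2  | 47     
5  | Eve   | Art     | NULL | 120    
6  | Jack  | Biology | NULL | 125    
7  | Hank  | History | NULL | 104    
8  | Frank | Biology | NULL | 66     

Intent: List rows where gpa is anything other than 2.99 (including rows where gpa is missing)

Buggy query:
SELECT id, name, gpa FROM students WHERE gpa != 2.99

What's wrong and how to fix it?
Bug: Inequality against NULL is unknown, not true; rows with NULL are dropped

Fix: Add an explicit OR gpa IS NULL to include the missing-value rows

Corrected query:
SELECT id, name, gpa FROM students WHERE gpa != 2.99 OR gpa IS NULL

Result:
id | name  | gpa 
---+-------+-----
1  | Dave  | NULL
3  | Eve   | NULL
4  | Hank  | 3.2 
5  | Eve   | NULL
6  | Jack  | NULL
7  | Hank  | NULL
8  | Frank | NULL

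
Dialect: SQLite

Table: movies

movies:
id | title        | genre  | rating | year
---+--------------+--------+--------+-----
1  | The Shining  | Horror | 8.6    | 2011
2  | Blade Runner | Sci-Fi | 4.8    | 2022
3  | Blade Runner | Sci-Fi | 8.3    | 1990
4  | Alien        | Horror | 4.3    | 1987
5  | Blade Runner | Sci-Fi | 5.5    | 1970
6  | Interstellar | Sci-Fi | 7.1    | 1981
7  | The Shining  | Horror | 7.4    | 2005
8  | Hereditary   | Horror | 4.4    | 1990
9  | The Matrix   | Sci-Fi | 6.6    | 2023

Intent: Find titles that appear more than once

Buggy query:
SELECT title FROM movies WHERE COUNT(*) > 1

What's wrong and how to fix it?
Bug: COUNT(*) is an aggregate and cannot be used in WHERE

Fix: GROUP BY title, then filter groups with HAVING COUNT(*) > 1

Corrected query:
SELECT title FROM movies GROUP BY title HAVING COUNT(*) > 1

Result:
title       
------------
Blade Runner
The Shining 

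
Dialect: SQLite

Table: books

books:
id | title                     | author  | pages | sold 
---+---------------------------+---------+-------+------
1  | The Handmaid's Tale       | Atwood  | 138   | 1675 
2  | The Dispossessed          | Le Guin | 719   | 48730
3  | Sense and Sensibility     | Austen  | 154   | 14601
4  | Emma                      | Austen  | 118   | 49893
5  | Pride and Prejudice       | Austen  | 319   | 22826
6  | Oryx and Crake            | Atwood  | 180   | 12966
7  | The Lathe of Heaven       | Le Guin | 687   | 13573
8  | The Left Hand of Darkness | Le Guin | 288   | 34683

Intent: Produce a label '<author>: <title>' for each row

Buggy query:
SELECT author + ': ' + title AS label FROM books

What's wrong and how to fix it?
Bug: '+' is numeric addition; on text columns SQLite converts them to 0 instead of concatenating

Fix: Replace + with || to concatenate text

Corrected query:
SELECT author || ': ' || title AS label FROM books

Result:
label                             
----------------------------------
Atwood: The Handmaid's Tale       
Le Guin: The Dispossessed         
Austen: Sense and Sensibility     
Austen: Emma                      
Austen: Pride and Prejudice       
Atwood: Oryx and Crake            
Le Guin: The Lathe of Heaven      
Le Guin: The Left Hand of Darkness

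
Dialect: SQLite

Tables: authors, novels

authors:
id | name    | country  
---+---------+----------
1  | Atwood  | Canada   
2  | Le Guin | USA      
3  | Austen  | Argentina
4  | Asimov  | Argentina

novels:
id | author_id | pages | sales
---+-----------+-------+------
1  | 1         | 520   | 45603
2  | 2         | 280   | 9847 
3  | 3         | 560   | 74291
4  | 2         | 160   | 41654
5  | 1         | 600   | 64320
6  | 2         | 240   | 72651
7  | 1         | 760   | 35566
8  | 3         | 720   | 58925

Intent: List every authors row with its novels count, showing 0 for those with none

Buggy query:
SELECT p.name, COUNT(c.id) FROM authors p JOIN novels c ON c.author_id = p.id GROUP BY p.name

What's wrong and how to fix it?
Bug: An inner join excludes parents with zero children

Fix: Switch to LEFT JOIN to retain unmatched parent rows

Corrected query:
SELECT p.name, COUNT(c.id) FROM authors p LEFT JOIN novels c ON c.author_id = p.id GROUP BY p.name

Result:
name    | COUNT(c.id)
--------+------------
Asimov  | 0          
Atwood  | 3          
Austen  | 2          
Le Guin | 3          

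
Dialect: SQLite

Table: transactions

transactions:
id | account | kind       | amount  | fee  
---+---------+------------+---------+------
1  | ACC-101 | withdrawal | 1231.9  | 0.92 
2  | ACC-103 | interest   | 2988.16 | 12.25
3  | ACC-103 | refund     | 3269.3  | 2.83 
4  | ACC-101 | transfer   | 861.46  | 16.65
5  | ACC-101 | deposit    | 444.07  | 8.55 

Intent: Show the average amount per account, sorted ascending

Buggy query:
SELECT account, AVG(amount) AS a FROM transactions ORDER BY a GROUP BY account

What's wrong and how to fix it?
Bug: GROUP BY must precede ORDER BY

Fix: Reorder: SELECT … FROM … GROUP BY … ORDER BY …

Corrected query:
SELECT account, AVG(amount) AS a FROM transactions GROUP BY account ORDER BY a

Result:
account | a      
--------+--------
ACC-101 | 845.81 
ACC-103 | 3128.73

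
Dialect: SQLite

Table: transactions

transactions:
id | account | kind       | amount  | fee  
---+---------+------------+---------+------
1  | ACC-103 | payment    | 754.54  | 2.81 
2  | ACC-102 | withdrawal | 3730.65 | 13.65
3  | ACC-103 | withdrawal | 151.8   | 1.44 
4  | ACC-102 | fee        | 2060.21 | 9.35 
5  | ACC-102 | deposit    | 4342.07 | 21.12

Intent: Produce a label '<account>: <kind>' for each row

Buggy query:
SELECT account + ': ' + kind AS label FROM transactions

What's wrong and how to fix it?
Bug: '+' is numeric addition; on text columns SQLite converts them to 0 instead of concatenating

Fix: Replace + with || to concatenate text

Corrected query:
SELECT account || ': ' || kind AS label FROM transactions

Result:
label              
-------------------
ACC-103: payment   
ACC-102: withdrawal
ACC-103: withdrawal
ACC-102: fee       
ACC-102: deposit   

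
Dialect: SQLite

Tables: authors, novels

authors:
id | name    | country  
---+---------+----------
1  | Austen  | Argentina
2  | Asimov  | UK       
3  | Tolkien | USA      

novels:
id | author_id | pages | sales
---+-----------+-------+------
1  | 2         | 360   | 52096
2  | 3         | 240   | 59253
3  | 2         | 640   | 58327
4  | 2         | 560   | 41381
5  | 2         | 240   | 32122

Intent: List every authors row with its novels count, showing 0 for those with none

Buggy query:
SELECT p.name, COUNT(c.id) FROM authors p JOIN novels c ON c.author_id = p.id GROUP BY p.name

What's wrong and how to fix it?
Bug: An inner join excludes parents with zero children

Fix: Use LEFT JOIN so parents without children still appear (COUNT(c.id) gives 0)

Corrected query:
SELECT p.name, COUNT(c.id) FROM authors p LEFT JOIN novels c ON c.author_id = p.id GROUP BY p.name

Result:
name    | COUNT(c.id)
--------+------------
Asimov  | 4          
Austen  | 0          
Tolkien | 1          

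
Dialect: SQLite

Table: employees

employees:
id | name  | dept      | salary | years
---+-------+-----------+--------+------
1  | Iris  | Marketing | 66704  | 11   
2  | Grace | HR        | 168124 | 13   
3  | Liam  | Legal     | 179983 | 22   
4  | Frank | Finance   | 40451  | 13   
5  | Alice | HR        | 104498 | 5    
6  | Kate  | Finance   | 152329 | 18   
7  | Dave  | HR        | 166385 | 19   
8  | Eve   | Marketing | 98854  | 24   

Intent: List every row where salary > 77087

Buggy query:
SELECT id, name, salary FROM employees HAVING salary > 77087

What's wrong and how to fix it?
Bug: This is a non-aggregate query (no GROUP BY, no aggregates), so in SQLite the HAVING clause is invalid here; a row-level condition belongs in WHERE

Fix: Replace HAVING with WHERE since the condition applies to individual rows

Corrected query:
SELECT id, name, salary FROM employees WHERE salary > 77087

Result:
id | name  | salary
---+-------+-------
2  | Grace | 168124
3  | Liam  | 179983
5  | Alice | 104498
6  | Kate  | 152329
7  | Dave  | 166385
8  | Eve   | 98854 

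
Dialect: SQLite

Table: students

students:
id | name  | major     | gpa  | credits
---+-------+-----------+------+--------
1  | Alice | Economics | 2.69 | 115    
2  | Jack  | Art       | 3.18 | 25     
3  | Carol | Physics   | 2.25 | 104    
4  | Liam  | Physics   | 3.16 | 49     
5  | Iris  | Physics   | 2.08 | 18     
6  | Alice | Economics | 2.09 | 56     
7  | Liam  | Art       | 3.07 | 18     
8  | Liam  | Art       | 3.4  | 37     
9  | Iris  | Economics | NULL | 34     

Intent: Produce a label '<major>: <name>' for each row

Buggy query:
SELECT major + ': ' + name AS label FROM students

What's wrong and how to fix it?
Bug: SQLite uses || for string concatenation; + coerces text to numbers (yielding 0)

Fix: Replace + with || to concatenate text

Corrected query:
SELECT major || ': ' || name AS label FROM students

Result:
label           
----------------
Economics: Alice
Art: Jack       
Physics: Carol  
Physics: Liam   
Physics: Iris   
Economics: Alice
Art: Liam       
Art: Liam       
Economics: Iris 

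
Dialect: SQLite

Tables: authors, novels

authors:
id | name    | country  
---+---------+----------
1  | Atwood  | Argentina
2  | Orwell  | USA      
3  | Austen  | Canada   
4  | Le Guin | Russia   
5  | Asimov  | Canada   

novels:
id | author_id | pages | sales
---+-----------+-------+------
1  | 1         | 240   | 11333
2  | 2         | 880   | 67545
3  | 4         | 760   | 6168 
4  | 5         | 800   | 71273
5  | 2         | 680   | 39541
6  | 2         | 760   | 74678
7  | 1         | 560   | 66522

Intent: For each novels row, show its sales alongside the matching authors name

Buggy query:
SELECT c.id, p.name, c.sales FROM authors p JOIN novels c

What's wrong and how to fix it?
Bug: Missing join condition: each novels row is matched to all authors rows instead of just its own

Fix: Add ON c.author_id = p.id to the JOIN

Corrected query:
SELECT c.id, p.name, c.sales FROM authors p JOIN novels c ON c.author_id = p.id

Result:
id | name    | sales
---+---------+------
1  | Atwood  | 11333
2  | Orwell  | 67545
3  | Le Guin | 6168 
4  | Asimov  | 71273
5  | Orwell  | 39541
6  | Orwell  | 74678
7  | Atwood  | 66522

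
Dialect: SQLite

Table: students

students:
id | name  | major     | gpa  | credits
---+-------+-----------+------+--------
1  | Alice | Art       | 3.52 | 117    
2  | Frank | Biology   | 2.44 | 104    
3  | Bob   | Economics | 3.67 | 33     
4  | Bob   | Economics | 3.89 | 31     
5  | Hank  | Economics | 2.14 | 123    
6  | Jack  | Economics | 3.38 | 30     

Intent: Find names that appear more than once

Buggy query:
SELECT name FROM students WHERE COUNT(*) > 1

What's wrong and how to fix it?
Bug: WHERE can't reference COUNT(*); aggregates are computed after WHERE

Fix: GROUP BY name, then filter groups with HAVING COUNT(*) > 1

Corrected query:
SELECT name FROM students GROUP BY name HAVING COUNT(*) > 1

Result:
name
----
Bob 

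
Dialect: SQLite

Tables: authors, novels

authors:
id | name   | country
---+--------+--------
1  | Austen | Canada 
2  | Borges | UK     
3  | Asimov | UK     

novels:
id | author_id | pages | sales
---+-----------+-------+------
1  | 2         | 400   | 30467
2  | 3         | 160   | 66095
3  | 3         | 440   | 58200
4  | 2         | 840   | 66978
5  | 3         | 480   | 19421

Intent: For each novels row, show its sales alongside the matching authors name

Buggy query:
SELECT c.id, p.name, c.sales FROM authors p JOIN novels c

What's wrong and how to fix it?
Bug: Missing join condition: each novels row is matched to all authors rows instead of just its own

Fix: Specify the join condition linking the foreign key to the parent id

Corrected query:
SELECT c.id, p.name, c.sales FROM authors p JOIN novels c ON c.author_id = p.id

Result:
id | name   | sales
---+--------+------
1  | Borges | 30467
2  | Asimov | 66095
3  | Asimov | 58200
4  | Borges | 66978
5  | Asimov | 19421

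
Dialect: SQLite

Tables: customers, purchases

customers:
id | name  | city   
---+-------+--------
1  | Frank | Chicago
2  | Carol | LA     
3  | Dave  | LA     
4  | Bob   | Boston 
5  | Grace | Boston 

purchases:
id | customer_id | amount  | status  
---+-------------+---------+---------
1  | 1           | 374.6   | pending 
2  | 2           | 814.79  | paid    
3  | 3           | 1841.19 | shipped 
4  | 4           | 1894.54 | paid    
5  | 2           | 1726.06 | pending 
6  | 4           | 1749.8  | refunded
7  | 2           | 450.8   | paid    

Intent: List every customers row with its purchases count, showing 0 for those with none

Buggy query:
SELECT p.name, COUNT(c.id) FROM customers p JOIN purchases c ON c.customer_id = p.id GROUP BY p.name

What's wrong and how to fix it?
Bug: An inner join excludes parents with zero children

Fix: Use LEFT JOIN so parents without children still appear (COUNT(c.id) gives 0)

Corrected query:
SELECT p.name, COUNT(c.id) FROM customers p LEFT JOIN purchases c ON c.customer_id = p.id GROUP BY p.name

Result:
name  | COUNT(c.id)
------+------------
Bob   | 2          
Carol | 3          
Dave  | 1          
Frank | 1          
Grace | 0          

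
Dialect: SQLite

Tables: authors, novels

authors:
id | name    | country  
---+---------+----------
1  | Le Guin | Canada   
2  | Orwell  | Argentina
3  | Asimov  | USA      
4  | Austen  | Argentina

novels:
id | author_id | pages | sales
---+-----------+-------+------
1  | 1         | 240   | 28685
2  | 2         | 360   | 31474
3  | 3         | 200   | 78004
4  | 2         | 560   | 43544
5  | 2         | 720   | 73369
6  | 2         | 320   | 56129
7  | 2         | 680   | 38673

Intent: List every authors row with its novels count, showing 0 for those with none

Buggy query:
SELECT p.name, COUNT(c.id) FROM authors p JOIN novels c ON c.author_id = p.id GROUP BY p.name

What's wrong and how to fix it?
Bug: INNER JOIN drops authors rows that have no matching novels rows

Fix: Use LEFT JOIN so parents without children still appear (COUNT(c.id) gives 0)

Corrected query:
SELECT p.name, COUNT(c.id) FROM authors p LEFT JOIN novels c ON c.author_id = p.id GROUP BY p.name

Result:
name    | COUNT(c.id)
--------+------------
Asimov  | 1          
Austen  | 0          
Le Guin | 1          
Orwell  | 5          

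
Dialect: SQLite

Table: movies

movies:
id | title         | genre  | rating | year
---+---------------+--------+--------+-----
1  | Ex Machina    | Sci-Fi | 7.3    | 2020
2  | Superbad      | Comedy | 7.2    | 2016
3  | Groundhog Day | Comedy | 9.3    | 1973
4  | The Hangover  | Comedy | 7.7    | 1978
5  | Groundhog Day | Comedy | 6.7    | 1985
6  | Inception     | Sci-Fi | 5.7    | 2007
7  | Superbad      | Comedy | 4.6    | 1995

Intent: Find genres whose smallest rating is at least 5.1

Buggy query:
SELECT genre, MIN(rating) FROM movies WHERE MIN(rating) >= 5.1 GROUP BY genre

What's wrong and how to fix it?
Bug: MIN() in WHERE is a misuse of aggregate

Fix: Use HAVING for the per-group MIN condition

Corrected query:
SELECT genre, MIN(rating) FROM movies GROUP BY genre HAVING MIN(rating) >= 5.1

Result:
genre  | MIN(rating)
-------+------------
Sci-Fi | 5.7        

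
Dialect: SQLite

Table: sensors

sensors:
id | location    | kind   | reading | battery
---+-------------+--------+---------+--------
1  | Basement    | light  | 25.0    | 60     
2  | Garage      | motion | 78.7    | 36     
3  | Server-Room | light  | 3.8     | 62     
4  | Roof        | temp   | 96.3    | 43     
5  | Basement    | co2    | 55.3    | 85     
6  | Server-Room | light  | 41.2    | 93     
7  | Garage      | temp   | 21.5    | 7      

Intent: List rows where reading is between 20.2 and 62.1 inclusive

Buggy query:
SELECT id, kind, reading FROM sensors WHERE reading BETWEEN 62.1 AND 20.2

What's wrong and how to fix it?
Bug: BETWEEN expects the lower bound first; with 62.1 AND 20.2 the range is empty

Fix: Swap the bounds so the smaller value comes first

Corrected query:
SELECT id, kind, reading FROM sensors WHERE reading BETWEEN 20.2 AND 62.1

Result:
id | kind  | reading
---+-------+--------
1  | light | 25     
5  | co2   | 55.3   
6  | light | 41.2   
7  | temp  | 21.5   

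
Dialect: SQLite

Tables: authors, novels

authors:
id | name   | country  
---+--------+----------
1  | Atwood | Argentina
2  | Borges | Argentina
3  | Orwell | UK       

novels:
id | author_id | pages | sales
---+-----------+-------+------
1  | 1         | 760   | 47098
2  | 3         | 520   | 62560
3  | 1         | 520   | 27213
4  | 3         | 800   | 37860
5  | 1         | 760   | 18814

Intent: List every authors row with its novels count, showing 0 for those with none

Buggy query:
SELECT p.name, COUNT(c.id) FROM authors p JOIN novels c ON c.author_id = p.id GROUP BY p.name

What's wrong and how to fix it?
Bug: An inner join excludes parents with zero children

Fix: Switch to LEFT JOIN to retain unmatched parent rows

Corrected query:
SELECT p.name, COUNT(c.id) FROM authors p LEFT JOIN novels c ON c.author_id = p.id GROUP BY p.name

Result:
name   | COUNT(c.id)
-------+------------
Atwood | 3          
Borges | 0          
Orwell | 2          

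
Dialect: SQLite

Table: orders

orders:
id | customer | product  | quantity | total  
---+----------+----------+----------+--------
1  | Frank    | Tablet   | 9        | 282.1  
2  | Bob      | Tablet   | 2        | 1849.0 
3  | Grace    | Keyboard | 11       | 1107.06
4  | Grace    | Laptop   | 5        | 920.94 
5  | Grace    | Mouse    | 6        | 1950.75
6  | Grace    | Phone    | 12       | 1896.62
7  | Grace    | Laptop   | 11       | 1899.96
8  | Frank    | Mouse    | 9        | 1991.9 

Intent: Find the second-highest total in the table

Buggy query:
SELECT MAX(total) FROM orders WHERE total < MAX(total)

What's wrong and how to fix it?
Bug: The inner MAX is an aggregate inside WHERE, which is not allowed

Fix: Compute the overall MAX in a subquery, then take MAX of rows below it

Corrected query:
SELECT MAX(total) FROM orders WHERE total < (SELECT MAX(total) FROM orders)

Result:
MAX(total)
----------
1950.75   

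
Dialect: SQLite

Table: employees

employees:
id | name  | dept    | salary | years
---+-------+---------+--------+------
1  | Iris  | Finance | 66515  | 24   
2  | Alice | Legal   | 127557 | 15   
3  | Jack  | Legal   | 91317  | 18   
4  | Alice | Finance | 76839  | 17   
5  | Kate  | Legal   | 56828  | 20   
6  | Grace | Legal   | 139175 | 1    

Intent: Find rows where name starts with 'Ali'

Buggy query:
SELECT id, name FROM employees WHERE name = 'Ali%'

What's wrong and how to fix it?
Bug: '=' compares the literal string including the % character; pattern matching needs LIKE

Fix: Replace '=' with LIKE so 'Ali%' is treated as a pattern

Corrected query:
SELECT id, name FROM employees WHERE name LIKE 'Ali%'

Result:
id | name 
---+------
2  | Alice
4  | Alice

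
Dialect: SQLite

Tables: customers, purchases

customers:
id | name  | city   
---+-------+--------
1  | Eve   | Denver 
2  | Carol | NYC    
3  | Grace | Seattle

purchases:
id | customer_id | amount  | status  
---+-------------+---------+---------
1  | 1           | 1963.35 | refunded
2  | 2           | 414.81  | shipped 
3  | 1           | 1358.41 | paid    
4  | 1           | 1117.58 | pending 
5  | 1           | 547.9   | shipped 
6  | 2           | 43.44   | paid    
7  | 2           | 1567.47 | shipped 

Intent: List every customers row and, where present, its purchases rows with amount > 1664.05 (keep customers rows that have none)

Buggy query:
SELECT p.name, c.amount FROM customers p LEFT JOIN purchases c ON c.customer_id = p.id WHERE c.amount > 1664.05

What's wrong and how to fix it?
Bug: Filtering c.amount in WHERE discards the NULL rows produced by LEFT JOIN, turning it into an inner join

Fix: Move the right-table condition into the ON clause so unmatched parents are kept

Corrected query:
SELECT p.name, c.amount FROM customers p LEFT JOIN purchases c ON c.customer_id = p.id AND c.amount > 1664.05

Result:
name  | amount 
------+--------
Eve   | 1963.35
Carol | NULL   
Grace | NULL   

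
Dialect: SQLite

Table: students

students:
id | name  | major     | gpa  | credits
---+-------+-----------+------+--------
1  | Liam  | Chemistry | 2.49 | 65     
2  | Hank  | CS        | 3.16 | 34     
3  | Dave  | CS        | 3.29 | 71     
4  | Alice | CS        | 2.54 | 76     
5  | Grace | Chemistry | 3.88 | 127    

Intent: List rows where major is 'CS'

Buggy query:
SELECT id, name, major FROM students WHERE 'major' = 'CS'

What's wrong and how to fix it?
Bug: 'major' in single quotes is a string literal, not the column; the comparison is literal-vs-literal and never true

Fix: Remove the quotes around the column name (or use double quotes for an identifier)

Corrected query:
SELECT id, name, major FROM students WHERE major = 'CS'

Result:
id | name  | major
---+-------+------
2  | Hank  | CS   
3  | Dave  | CS   
4  | Alice | CS   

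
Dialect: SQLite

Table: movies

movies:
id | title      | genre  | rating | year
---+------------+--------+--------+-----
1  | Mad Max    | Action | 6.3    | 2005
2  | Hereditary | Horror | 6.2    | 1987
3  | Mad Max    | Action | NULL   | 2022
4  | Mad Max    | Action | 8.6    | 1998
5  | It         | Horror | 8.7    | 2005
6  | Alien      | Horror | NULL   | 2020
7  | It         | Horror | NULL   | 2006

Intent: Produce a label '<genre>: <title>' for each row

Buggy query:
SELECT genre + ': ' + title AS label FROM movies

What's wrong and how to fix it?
Bug: SQLite uses || for string concatenation; + coerces text to numbers (yielding 0)

Fix: Use the || operator for string concatenation

Corrected query:
SELECT genre || ': ' || title AS label FROM movies

Result:
label             
------------------
Action: Mad Max   
Horror: Hereditary
Action: Mad Max   
Action: Mad Max   
Horror: It        
Horror: Alien     
Horror: It        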